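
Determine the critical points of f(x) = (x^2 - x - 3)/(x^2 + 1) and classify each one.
f'(x) = (x^2 + 8*x - 1)/(x^4 + 2*x^2 + 1)

Solve f'(x) = 0:
  f'(x) = (x^2 + 8*x - 1)/(x^2 + 1)^2; the denominator is positive wherever f is defined, so f'(x) = 0 ⇔ x^2 + 8*x - 1 = 0.
  x^2 + 8*x - 1 = 0 has no rational roots; quadratic formula: x = (-8 ± √68)/2.
  ⇒ x = -sqrt(17) - 4 ≈ -8.1231, -4 + sqrt(17) ≈ 0.1231

f''(x) = 2*(-x^3 - 12*x^2 + 3*x + 4)/(x^6 + 3*x^4 + 3*x^2 + 1)
Second-derivative test at each critical point:
  f''(-8.1231) = -0.0018 < 0 → local maximum
  f''(0.1231) = 8.0018 > 0 → local minimum

Critical points: x = -sqrt(17) - 4 ≈ -8.1231 (local maximum); x = -4 + sqrt(17) ≈ 0.1231 (local minimum)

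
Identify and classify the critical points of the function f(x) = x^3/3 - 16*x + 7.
f'(x) = x^2 - 16

Solve f'(x) = 0:
  Factor: x^2 - 16 = (x - 4)*(x + 4) = 0.
  ⇒ x = -4, 4

f''(x) = 2*x
Second-derivative test at each critical point:
  f''(-4) = -8 < 0 → local maximum
  f''(4) = 8 > 0 → local minimum

Critical points: x = -4 (local maximum); x = 4 (local minimum)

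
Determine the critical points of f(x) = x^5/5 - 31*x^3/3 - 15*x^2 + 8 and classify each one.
f'(x) = x*(x^3 - 31*x - 30)

Solve f'(x) = 0:
  Factor: x^4 - 31*x^2 - 30*x = x*(x - 6)*(x + 1)*(x + 5) = 0.
  ⇒ x = -5, -1, 0, 6

f''(x) = 4*x^3 - 62*x - 30
Second-derivative test at each critical point:
  f''(-5) = -220 < 0 → local maximum
  f''(-1) = 28 > 0 → local minimum
  f''(0) = -30 < 0 → local maximum
  f''(6) = 462 > 0 → local minimum

Critical points: x = -5 (local maximum); x = -1 (local minimum); x = 0 (local maximum); x = 6 (local minimum)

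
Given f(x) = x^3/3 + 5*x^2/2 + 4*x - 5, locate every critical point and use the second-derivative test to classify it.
f'(x) = x^2 + 5*x + 4

Solve f'(x) = 0:
  Factor: x^2 + 5*x + 4 = (x + 1)*(x + 4) = 0.
  ⇒ x = -4, -1

f''(x) = 2*x + 5
Second-derivative test at each critical point:
  f''(-4) = -3 < 0 → local maximum
  f''(-1) = 3 > 0 → local minimum

Critical points: x = -4 (local maximum); x = -1 (local minimum)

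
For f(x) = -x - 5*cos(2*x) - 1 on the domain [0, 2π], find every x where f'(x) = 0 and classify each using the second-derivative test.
f'(x) = 10*sin(2*x) - 1

Solve f'(x) = 0 on [0, 2π]:
  f'(x) = 0 ⇔ sin(2*x) = 1/10, i.e. 2*x = arcsin(1/10) + 2nπ or 2*x = π − arcsin(1/10) + 2nπ; keep the solutions lying in [0, 2π].
  ⇒ x = asin(1/10)/2 ≈ 0.0501, -asin(1/10)/2 + pi/2 ≈ 1.5207, asin(1/10)/2 + pi ≈ 3.1917, -asin(1/10)/2 + 3*pi/2 ≈ 4.6623

f''(x) = 20*cos(2*x)
Second-derivative test at each critical point:
  f''(0.0501) = 19.8997 > 0 → local minimum
  f''(1.5207) = -19.8997 < 0 → local maximum
  f''(3.1917) = 19.8997 > 0 → local minimum
  f''(4.6623) = -19.8997 < 0 → local maximum

Critical points: x = asin(1/10)/2 ≈ 0.0501 (local minimum); x = -asin(1/10)/2 + pi/2 ≈ 1.5207 (local maximum); x = asin(1/10)/2 + pi ≈ 3.1917 (local minimum); x = -asin(1/10)/2 + 3*pi/2 ≈ 4.6623 (local maximum)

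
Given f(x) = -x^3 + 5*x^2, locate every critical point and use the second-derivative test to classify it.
f'(x) = x*(10 - 3*x)

Solve f'(x) = 0:
  Factor: -3*x^2 + 10*x = -x*(3*x - 10) = 0.
  ⇒ x = 0, 10/3

f''(x) = 10 - 6*x
Second-derivative test at each critical point:
  f''(0) = 10 > 0 → local minimum
  f''(10/3) = -10 < 0 → local maximum

Critical points: x = 0 (local minimum); x = 10/3 (local maximum)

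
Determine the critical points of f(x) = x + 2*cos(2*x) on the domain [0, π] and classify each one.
f'(x) = 1 - 4*sin(2*x)

Solve f'(x) = 0 on [0, π]:
  f'(x) = 0 ⇔ sin(2*x) = 1/4, i.e. 2*x = arcsin(1/4) + 2nπ or 2*x = π − arcsin(1/4) + 2nπ; keep the solutions lying in [0, π].
  ⇒ x = asin(1/4)/2 ≈ 0.1263, -asin(1/4)/2 + pi/2 ≈ 1.4445

f''(x) = -8*cos(2*x)
Second-derivative test at each critical point:
  f''(0.1263) = -7.7460 < 0 → local maximum
  f''(1.4445) = 7.7460 > 0 → local minimum

Critical points: x = asin(1/4)/2 ≈ 0.1263 (local maximum); x = -asin(1/4)/2 + pi/2 ≈ 1.4445 (local minimum)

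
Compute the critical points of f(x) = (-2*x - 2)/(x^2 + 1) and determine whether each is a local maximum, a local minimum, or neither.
f'(x) = 2*(-x^2 + 2*x*(x + 1) - 1)/(x^2 + 1)^2

Solve f'(x) = 0:
  f'(x) = 2*(x^2 + 2*x - 1)/(x^2 + 1)^2; the denominator is positive wherever f is defined, so f'(x) = 0 ⇔ 2*x^2 + 4*x - 2 = 0.
  Factor: 2*x^2 + 4*x - 2 = 2*(x^2 + 2*x - 1); x^2 + 2*x - 1 = 0 has no rational roots; quadratic formula: x = (-2 ± √8)/2.
  ⇒ x = -sqrt(2) - 1 ≈ -2.4142, -1 + sqrt(2) ≈ 0.4142

f''(x) = 4*(-4*x^2*(x + 1) + (3*x + 1)*(x^2 + 1))/(x^2 + 1)^3
Second-derivative test at each critical point:
  f''(-2.4142) = -0.1213 < 0 → local maximum
  f''(0.4142) = 4.1213 > 0 → local minimum

Critical points: x = -sqrt(2) - 1 ≈ -2.4142 (local maximum); x = -1 + sqrt(2) ≈ 0.4142 (local minimum)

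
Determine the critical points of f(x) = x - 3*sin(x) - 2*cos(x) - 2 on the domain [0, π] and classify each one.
f'(x) = 2*sin(x) - 3*cos(x) + 1

Solve f'(x) = 0 on [0, π]:
  f'(x) = 0 ⇔ 2*sin(x) - 3*cos(x) = -1. Write the left side as R·cos(x + φ) with R = √((-3)² + (-2)²) = sqrt(13), cos φ = -3*sqrt(13)/13, sin φ = -2*sqrt(13)/13; then cos(x + φ) = -sqrt(13)/13. Solve for x and keep the solutions lying in [0, π].
  ⇒ x = atan((-2 + 6*sqrt(3))/(3 + 4*sqrt(3))) ≈ 0.7018

f''(x) = 3*sin(x) + 2*cos(x)
Second-derivative test at each critical point:
  f''(0.7018) = 3.4641 > 0 → local minimum

Critical points: x = atan((-2 + 6*sqrt(3))/(3 + 4*sqrt(3))) ≈ 0.7018 (local minimum)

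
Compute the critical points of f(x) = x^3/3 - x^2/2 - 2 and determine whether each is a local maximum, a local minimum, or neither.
f'(x) = x*(x - 1)

Solve f'(x) = 0:
  Factor: x^2 - x = x*(x - 1) = 0.
  ⇒ x = 0, 1

f''(x) = 2*x - 1
Second-derivative test at each critical point:
  f''(0) = -1 < 0 → local maximum
  f''(1) = 1 > 0 → local minimum

Critical points: x = 0 (local maximum); x = 1 (local minimum)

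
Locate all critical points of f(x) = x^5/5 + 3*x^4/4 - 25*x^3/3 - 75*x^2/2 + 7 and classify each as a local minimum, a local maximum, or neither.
f'(x) = x*(x^3 + 3*x^2 - 25*x - 75)

Solve f'(x) = 0:
  Factor: x^4 + 3*x^3 - 25*x^2 - 75*x = x*(x - 5)*(x + 3)*(x + 5) = 0.
  ⇒ x = -5, -3, 0, 5

f''(x) = 4*x^3 + 9*x^2 - 50*x - 75
Second-derivative test at each critical point:
  f''(-5) = -100 < 0 → local maximum
  f''(-3) = 48 > 0 → local minimum
  f''(0) = -75 < 0 → local maximum
  f''(5) = 400 > 0 → local minimum

Critical points: x = -5 (local maximum); x = -3 (local minimum); x = 0 (local maximum); x = 5 (local minimum)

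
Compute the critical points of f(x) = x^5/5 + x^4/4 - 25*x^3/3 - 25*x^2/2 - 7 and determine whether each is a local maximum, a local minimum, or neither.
f'(x) = x*(x^3 + x^2 - 25*x - 25)

Solve f'(x) = 0:
  Factor: x^4 + x^3 - 25*x^2 - 25*x = x*(x - 5)*(x + 1)*(x + 5) = 0.
  ⇒ x = -5, -1, 0, 5

f''(x) = 4*x^3 + 3*x^2 - 50*x - 25
Second-derivative test at each critical point:
  f''(-5) = -200 < 0 → local maximum
  f''(-1) = 24 > 0 → local minimum
  f''(0) = -25 < 0 → local maximum
  f''(5) = 300 > 0 → local minimum

Critical points: x = -5 (local maximum); x = -1 (local minimum); x = 0 (local maximum); x = 5 (local minimum)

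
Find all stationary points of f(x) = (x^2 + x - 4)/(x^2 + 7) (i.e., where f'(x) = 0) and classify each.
f'(x) = (-x^2 + 22*x + 7)/(x^4 + 14*x^2 + 49)

Solve f'(x) = 0:
  f'(x) = -(x^2 - 22*x - 7)/(x^2 + 7)^2; the denominator is positive wherever f is defined, so f'(x) = 0 ⇔ -x^2 + 22*x + 7 = 0.
  x^2 - 22*x - 7 = 0 has no rational roots; quadratic formula: x = (22 ± √512)/2.
  ⇒ x = 11 - 8*sqrt(2) ≈ -0.3137, 11 + 8*sqrt(2) ≈ 22.3137

f''(x) = 2*(x^3 - 33*x^2 - 21*x + 77)/(x^6 + 21*x^4 + 147*x^2 + 343)
Second-derivative test at each critical point:
  f''(-0.3137) = 0.4491 > 0 → local minimum
  f''(22.3137) = -8.876e-05 < 0 → local maximum

Critical points: x = 11 - 8*sqrt(2) ≈ -0.3137 (local minimum); x = 11 + 8*sqrt(2) ≈ 22.3137 (local maximum)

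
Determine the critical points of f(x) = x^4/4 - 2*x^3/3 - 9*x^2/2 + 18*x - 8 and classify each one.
f'(x) = x^3 - 2*x^2 - 9*x + 18

Solve f'(x) = 0:
  Factor: x^3 - 2*x^2 - 9*x + 18 = (x - 3)*(x - 2)*(x + 3) = 0.
  ⇒ x = -3, 2, 3

f''(x) = 3*x^2 - 4*x - 9
Second-derivative test at each critical point:
  f''(-3) = 30 > 0 → local minimum
  f''(2) = -5 < 0 → local maximum
  f''(3) = 6 > 0 → local minimum

Critical points: x = -3 (local minimum); x = 2 (local maximum); x = 3 (local minimum)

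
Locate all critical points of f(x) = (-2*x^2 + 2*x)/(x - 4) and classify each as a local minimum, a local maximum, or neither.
f'(x) = 2*(-x^2 + 8*x - 4)/(x^2 - 8*x + 16)

Solve f'(x) = 0:
  f'(x) = -2*(x^2 - 8*x + 4)/(x - 4)^2; the denominator is positive wherever f is defined, so f'(x) = 0 ⇔ -2*x^2 + 16*x - 8 = 0.
  Factor: -2*x^2 + 16*x - 8 = -2*(x^2 - 8*x + 4); x^2 - 8*x + 4 = 0 has no rational roots; quadratic formula: x = (8 ± √48)/2.
  ⇒ x = 4 - 2*sqrt(3) ≈ 0.5359, 2*sqrt(3) + 4 ≈ 7.4641

f''(x) = -48/(x^3 - 12*x^2 + 48*x - 64)
Second-derivative test at each critical point:
  f''(0.5359) = 1.1547 > 0 → local minimum
  f''(7.4641) = -1.1547 < 0 → local maximum

Critical points: x = 4 - 2*sqrt(3) ≈ 0.5359 (local minimum); x = 2*sqrt(3) + 4 ≈ 7.4641 (local maximum)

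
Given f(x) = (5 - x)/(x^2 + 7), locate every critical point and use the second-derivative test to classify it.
f'(x) = (-x^2 + 2*x*(x - 5) - 7)/(x^2 + 7)^2

Solve f'(x) = 0:
  f'(x) = (x^2 - 10*x - 7)/(x^2 + 7)^2; the denominator is positive wherever f is defined, so f'(x) = 0 ⇔ x^2 - 10*x - 7 = 0.
  x^2 - 10*x - 7 = 0 has no rational roots; quadratic formula: x = (10 ± √128)/2.
  ⇒ x = 5 - 4*sqrt(2) ≈ -0.6569, 5 + 4*sqrt(2) ≈ 10.6569

f''(x) = 2*(4*x^2*(5 - x) + (3*x - 5)*(x^2 + 7))/(x^2 + 7)^3
Second-derivative test at each critical point:
  f''(-0.6569) = -0.2049 < 0 → local maximum
  f''(10.6569) = 0.0008 > 0 → local minimum

Critical points: x = 5 - 4*sqrt(2) ≈ -0.6569 (local maximum); x = 5 + 4*sqrt(2) ≈ 10.6569 (local minimum)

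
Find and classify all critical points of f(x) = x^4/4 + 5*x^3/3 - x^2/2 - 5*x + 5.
f'(x) = x^3 + 5*x^2 - x - 5

Solve f'(x) = 0:
  Factor: x^3 + 5*x^2 - x - 5 = (x - 1)*(x + 1)*(x + 5) = 0.
  ⇒ x = -5, -1, 1

f''(x) = 3*x^2 + 10*x - 1
Second-derivative test at each critical point:
  f''(-5) = 24 > 0 → local minimum
  f''(-1) = -8 < 0 → local maximum
  f''(1) = 12 > 0 → local minimum

Critical points: x = -5 (local minimum); x = -1 (local maximum); x = 1 (local minimum)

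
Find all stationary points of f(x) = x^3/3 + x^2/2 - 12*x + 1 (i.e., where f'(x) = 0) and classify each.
f'(x) = x^2 + x - 12

Solve f'(x) = 0:
  Factor: x^2 + x - 12 = (x - 3)*(x + 4) = 0.
  ⇒ x = -4, 3

f''(x) = 2*x + 1
Second-derivative test at each critical point:
  f''(-4) = -7 < 0 → local maximum
  f''(3) = 7 > 0 → local minimum

Critical points: x = -4 (local maximum); x = 3 (local minimum)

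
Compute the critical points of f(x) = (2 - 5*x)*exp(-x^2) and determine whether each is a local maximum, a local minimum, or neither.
f'(x) = (2*x*(5*x - 2) - 5)*exp(-x^2)

Solve f'(x) = 0:
  f'(x) = (10*x^2 - 4*x - 5)·exp(-x^2) and exp(-x^2) > 0 for every x, so f'(x) = 0 ⇔ 10*x^2 - 4*x - 5 = 0.
  10*x^2 - 4*x - 5 = 0 has no rational roots; quadratic formula: x = (4 ± √216)/20.
  ⇒ x = 1/5 - 3*sqrt(6)/10 ≈ -0.5348, 1/5 + 3*sqrt(6)/10 ≈ 0.9348

f''(x) = 2*(2*x^2*(2 - 5*x) + 15*x - 2)*exp(-x^2)
Second-derivative test at each critical point:
  f''(-0.5348) = -11.0406 < 0 → local maximum
  f''(0.9348) = 6.1331 > 0 → local minimum

Critical points: x = 1/5 - 3*sqrt(6)/10 ≈ -0.5348 (local maximum); x = 1/5 + 3*sqrt(6)/10 ≈ 0.9348 (local minimum)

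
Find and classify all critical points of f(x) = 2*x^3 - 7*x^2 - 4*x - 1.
f'(x) = 6*x^2 - 14*x - 4

Solve f'(x) = 0:
  Factor: 6*x^2 - 14*x - 4 = 2*(3*x^2 - 7*x - 2); 3*x^2 - 7*x - 2 = 0 has no rational roots; quadratic formula: x = (7 ± √73)/6.
  ⇒ x = 7/6 - sqrt(73)/6 ≈ -0.2573, 7/6 + sqrt(73)/6 ≈ 2.5907

f''(x) = 12*x - 14
Second-derivative test at each critical point:
  f''(-0.2573) = -17.0880 < 0 → local maximum
  f''(2.5907) = 17.0880 > 0 → local minimum

Critical points: x = 7/6 - sqrt(73)/6 ≈ -0.2573 (local maximum); x = 7/6 + sqrt(73)/6 ≈ 2.5907 (local minimum)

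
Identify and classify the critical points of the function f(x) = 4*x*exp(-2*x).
f'(x) = 4*(1 - 2*x)*exp(-2*x)

Solve f'(x) = 0:
  f'(x) = (4 - 8*x)·exp(-2*x) and exp(-2*x) > 0 for every x, so f'(x) = 0 ⇔ 4 - 8*x = 0.
  Factor: 4 - 8*x = -4*(2*x - 1) = 0.
  ⇒ x = 1/2

f''(x) = 16*(x - 1)*exp(-2*x)
Second-derivative test at each critical point:
  f''(1/2) = -2.9430 < 0 → local maximum

Critical points: x = 1/2 (local maximum)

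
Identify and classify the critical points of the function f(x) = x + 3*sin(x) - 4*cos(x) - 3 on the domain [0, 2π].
f'(x) = 4*sin(x) + 3*cos(x) + 1

Solve f'(x) = 0 on [0, 2π]:
  f'(x) = 0 ⇔ 4*sin(x) + 3*cos(x) = -1. Write the left side as R·cos(x + φ) with R = √(3² + (-4)²) = 5, cos φ = 3/5, sin φ = -4/5; then cos(x + φ) = -1/5. Solve for x and keep the solutions lying in [0, 2π].
  ⇒ x = atan((-4 + 6*sqrt(6))/(-8*sqrt(6) - 3)) + pi ≈ 2.6994, atan((-6*sqrt(6) - 4)/(-3 + 8*sqrt(6))) + 2*pi ≈ 5.4383

f''(x) = -3*sin(x) + 4*cos(x)
Second-derivative test at each critical point:
  f''(2.6994) = -4.8990 < 0 → local maximum
  f''(5.4383) = 4.8990 > 0 → local minimum

Critical points: x = atan((-4 + 6*sqrt(6))/(-8*sqrt(6) - 3)) + pi ≈ 2.6994 (local maximum); x = atan((-6*sqrt(6) - 4)/(-3 + 8*sqrt(6))) + 2*pi ≈ 5.4383 (local minimum)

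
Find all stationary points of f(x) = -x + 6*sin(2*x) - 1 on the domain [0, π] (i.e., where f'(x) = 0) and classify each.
f'(x) = 12*cos(2*x) - 1

Solve f'(x) = 0 on [0, π]:
  f'(x) = 0 ⇔ cos(2*x) = 1/12, i.e. 2*x = ±arccos(1/12) + 2nπ; keep the solutions lying in [0, π].
  ⇒ x = acos(1/12)/2 ≈ 0.7437, pi - acos(1/12)/2 ≈ 2.3979

f''(x) = -24*sin(2*x)
Second-derivative test at each critical point:
  f''(0.7437) = -23.9165 < 0 → local maximum
  f''(2.3979) = 23.9165 > 0 → local minimum

Critical points: x = acos(1/12)/2 ≈ 0.7437 (local maximum); x = pi - acos(1/12)/2 ≈ 2.3979 (local minimum)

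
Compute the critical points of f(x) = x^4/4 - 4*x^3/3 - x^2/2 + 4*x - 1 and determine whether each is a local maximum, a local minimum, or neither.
f'(x) = x^3 - 4*x^2 - x + 4

Solve f'(x) = 0:
  Factor: x^3 - 4*x^2 - x + 4 = (x - 4)*(x - 1)*(x + 1) = 0.
  ⇒ x = -1, 1, 4

f''(x) = 3*x^2 - 8*x - 1
Second-derivative test at each critical point:
  f''(-1) = 10 > 0 → local minimum
  f''(1) = -6 < 0 → local maximum
  f''(4) = 15 > 0 → local minimum

Critical points: x = -1 (local minimum); x = 1 (local maximum); x = 4 (local minimum)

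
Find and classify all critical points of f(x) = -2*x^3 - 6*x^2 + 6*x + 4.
f'(x) = -6*x^2 - 12*x + 6

Solve f'(x) = 0:
  Factor: -6*x^2 - 12*x + 6 = -6*(x^2 + 2*x - 1); x^2 + 2*x - 1 = 0 has no rational roots; quadratic formula: x = (-2 ± √8)/2.
  ⇒ x = -sqrt(2) - 1 ≈ -2.4142, -1 + sqrt(2) ≈ 0.4142

f''(x) = -12*x - 12
Second-derivative test at each critical point:
  f''(-2.4142) = 16.9706 > 0 → local minimum
  f''(0.4142) = -16.9706 < 0 → local maximum

Critical points: x = -sqrt(2) - 1 ≈ -2.4142 (local minimum); x = -1 + sqrt(2) ≈ 0.4142 (local maximum)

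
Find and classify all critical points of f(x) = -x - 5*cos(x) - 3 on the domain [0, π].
f'(x) = 5*sin(x) - 1

Solve f'(x) = 0 on [0, π]:
  f'(x) = 0 ⇔ sin(x) = 1/5, i.e. x = arcsin(1/5) + 2nπ or x = π − arcsin(1/5) + 2nπ; keep the solutions lying in [0, π].
  ⇒ x = asin(1/5) ≈ 0.2014, pi - asin(1/5) ≈ 2.9402

f''(x) = 5*cos(x)
Second-derivative test at each critical point:
  f''(0.2014) = 4.8990 > 0 → local minimum
  f''(2.9402) = -4.8990 < 0 → local maximum

Critical points: x = asin(1/5) ≈ 0.2014 (local minimum); x = pi - asin(1/5) ≈ 2.9402 (local maximum)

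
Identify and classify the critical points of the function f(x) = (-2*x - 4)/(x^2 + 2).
f'(x) = 2*(-x^2 + 2*x*(x + 2) - 2)/(x^2 + 2)^2

Solve f'(x) = 0:
  f'(x) = 2*(x^2 + 4*x - 2)/(x^2 + 2)^2; the denominator is positive wherever f is defined, so f'(x) = 0 ⇔ 2*x^2 + 8*x - 4 = 0.
  Factor: 2*x^2 + 8*x - 4 = 2*(x^2 + 4*x - 2); x^2 + 4*x - 2 = 0 has no rational roots; quadratic formula: x = (-4 ± √24)/2.
  ⇒ x = -sqrt(6) - 2 ≈ -4.4495, -2 + sqrt(6) ≈ 0.4495

f''(x) = 4*(-4*x^2*(x + 2) + (3*x + 2)*(x^2 + 2))/(x^2 + 2)^3
Second-derivative test at each critical point:
  f''(-4.4495) = -0.0206 < 0 → local maximum
  f''(0.4495) = 2.0206 > 0 → local minimum

Critical points: x = -sqrt(6) - 2 ≈ -4.4495 (local maximum); x = -2 + sqrt(6) ≈ 0.4495 (local minimum)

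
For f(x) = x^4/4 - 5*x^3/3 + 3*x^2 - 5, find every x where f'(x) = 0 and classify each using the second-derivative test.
f'(x) = x*(x^2 - 5*x + 6)

Solve f'(x) = 0:
  Factor: x^3 - 5*x^2 + 6*x = x*(x - 3)*(x - 2) = 0.
  ⇒ x = 0, 2, 3

f''(x) = 3*x^2 - 10*x + 6
Second-derivative test at each critical point:
  f''(0) = 6 > 0 → local minimum
  f''(2) = -2 < 0 → local maximum
  f''(3) = 3 > 0 → local minimum

Critical points: x = 0 (local minimum); x = 2 (local maximum); x = 3 (local minimum)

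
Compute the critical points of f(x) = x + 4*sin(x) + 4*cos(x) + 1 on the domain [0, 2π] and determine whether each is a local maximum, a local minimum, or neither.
f'(x) = 4*sqrt(2)*cos(x + pi/4) + 1

Solve f'(x) = 0 on [0, 2π]:
  f'(x) = 0 ⇔ -4*sin(x) + 4*cos(x) = -1. Write the left side as R·cos(x + φ) with R = √(4² + 4²) = 4*sqrt(2), cos φ = sqrt(2)/2, sin φ = sqrt(2)/2; then cos(x + φ) = -sqrt(2)/8. Solve for x and keep the solutions lying in [0, 2π].
  ⇒ x = atan((1 + sqrt(31))/(-1 + sqrt(31))) ≈ 0.9631, atan((1 - sqrt(31))/(-sqrt(31) - 1)) + pi ≈ 3.7493

f''(x) = -4*sqrt(2)*sin(x + pi/4)
Second-derivative test at each critical point:
  f''(0.9631) = -5.5678 < 0 → local maximum
  f''(3.7493) = 5.5678 > 0 → local minimum

Critical points: x = atan((1 + sqrt(31))/(-1 + sqrt(31))) ≈ 0.9631 (local maximum); x = atan((1 - sqrt(31))/(-sqrt(31) - 1)) + pi ≈ 3.7493 (local minimum)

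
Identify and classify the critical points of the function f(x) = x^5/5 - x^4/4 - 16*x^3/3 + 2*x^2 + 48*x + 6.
f'(x) = x^4 - x^3 - 16*x^2 + 4*x + 48

Solve f'(x) = 0:
  Factor: x^4 - x^3 - 16*x^2 + 4*x + 48 = (x - 4)*(x - 2)*(x + 2)*(x + 3) = 0.
  ⇒ x = -3, -2, 2, 4

f''(x) = 4*x^3 - 3*x^2 - 32*x + 4
Second-derivative test at each critical point:
  f''(-3) = -35 < 0 → local maximum
  f''(-2) = 24 > 0 → local minimum
  f''(2) = -40 < 0 → local maximum
  f''(4) = 84 > 0 → local minimum

Critical points: x = -3 (local maximum); x = -2 (local minimum); x = 2 (local maximum); x = 4 (local minimum)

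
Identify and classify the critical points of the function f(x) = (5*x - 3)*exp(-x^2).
f'(x) = (-2*x*(5*x - 3) + 5)*exp(-x^2)

Solve f'(x) = 0:
  f'(x) = (-10*x^2 + 6*x + 5)·exp(-x^2) and exp(-x^2) > 0 for every x, so f'(x) = 0 ⇔ -10*x^2 + 6*x + 5 = 0.
  10*x^2 - 6*x - 5 = 0 has no rational roots; quadratic formula: x = (6 ± √236)/20.
  ⇒ x = 3/10 - sqrt(59)/10 ≈ -0.4681, 3/10 + sqrt(59)/10 ≈ 1.0681

f''(x) = 2*(2*x^2*(5*x - 3) - 15*x + 3)*exp(-x^2)
Second-derivative test at each critical point:
  f''(-0.4681) = 12.3392 > 0 → local minimum
  f''(1.0681) = -4.9089 < 0 → local maximum

Critical points: x = 3/10 - sqrt(59)/10 ≈ -0.4681 (local minimum); x = 3/10 + sqrt(59)/10 ≈ 1.0681 (local maximum)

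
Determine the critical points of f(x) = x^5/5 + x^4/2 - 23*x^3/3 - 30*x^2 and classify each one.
f'(x) = x*(x^3 + 2*x^2 - 23*x - 60)

Solve f'(x) = 0:
  Factor: x^4 + 2*x^3 - 23*x^2 - 60*x = x*(x - 5)*(x + 3)*(x + 4) = 0.
  ⇒ x = -4, -3, 0, 5

f''(x) = 4*x^3 + 6*x^2 - 46*x - 60
Second-derivative test at each critical point:
  f''(-4) = -36 < 0 → local maximum
  f''(-3) = 24 > 0 → local minimum
  f''(0) = -60 < 0 → local maximum
  f''(5) = 360 > 0 → local minimum

Critical points: x = -4 (local maximum); x = -3 (local minimum); x = 0 (local maximum); x = 5 (local minimum)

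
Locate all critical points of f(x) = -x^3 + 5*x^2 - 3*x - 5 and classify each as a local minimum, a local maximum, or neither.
f'(x) = -3*x^2 + 10*x - 3

Solve f'(x) = 0:
  Factor: -3*x^2 + 10*x - 3 = -(x - 3)*(3*x - 1) = 0.
  ⇒ x = 1/3, 3

f''(x) = 10 - 6*x
Second-derivative test at each critical point:
  f''(1/3) = 8 > 0 → local minimum
  f''(3) = -8 < 0 → local maximum

Critical points: x = 1/3 (local minimum); x = 3 (local maximum)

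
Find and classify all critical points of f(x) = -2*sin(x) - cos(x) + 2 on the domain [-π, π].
f'(x) = sin(x) - 2*cos(x)

Solve f'(x) = 0 on [-π, π]:
  f'(x) = 0 ⇔ -2*cos(x) = -sin(x) ⇔ tan(x) = 2, i.e. x = arctan(2) + nπ; keep the solutions lying in [-π, π].
  ⇒ x = -pi + atan(2) ≈ -2.0344, atan(2) ≈ 1.1071

f''(x) = 2*sin(x) + cos(x)
Second-derivative test at each critical point:
  f''(-2.0344) = -2.2361 < 0 → local maximum
  f''(1.1071) = 2.2361 > 0 → local minimum

Critical points: x = -pi + atan(2) ≈ -2.0344 (local maximum); x = atan(2) ≈ 1.1071 (local minimum)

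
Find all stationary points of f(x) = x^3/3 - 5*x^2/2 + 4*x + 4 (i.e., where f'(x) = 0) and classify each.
f'(x) = x^2 - 5*x + 4

Solve f'(x) = 0:
  Factor: x^2 - 5*x + 4 = (x - 4)*(x - 1) = 0.
  ⇒ x = 1, 4

f''(x) = 2*x - 5
Second-derivative test at each critical point:
  f''(1) = -3 < 0 → local maximum
  f''(4) = 3 > 0 → local minimum

Critical points: x = 1 (local maximum); x = 4 (local minimum)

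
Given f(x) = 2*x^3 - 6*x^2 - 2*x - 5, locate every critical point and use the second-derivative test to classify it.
f'(x) = 6*x^2 - 12*x - 2

Solve f'(x) = 0:
  Factor: 6*x^2 - 12*x - 2 = 2*(3*x^2 - 6*x - 1); 3*x^2 - 6*x - 1 = 0 has no rational roots; quadratic formula: x = (6 ± √48)/6.
  ⇒ x = 1 - 2*sqrt(3)/3 ≈ -0.1547, 1 + 2*sqrt(3)/3 ≈ 2.1547

f''(x) = 12*x - 12
Second-derivative test at each critical point:
  f''(-0.1547) = -13.8564 < 0 → local maximum
  f''(2.1547) = 13.8564 > 0 → local minimum

Critical points: x = 1 - 2*sqrt(3)/3 ≈ -0.1547 (local maximum); x = 1 + 2*sqrt(3)/3 ≈ 2.1547 (local minimum)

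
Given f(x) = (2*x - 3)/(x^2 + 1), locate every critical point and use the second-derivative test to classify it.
f'(x) = 2*(-x^2 + 3*x + 1)/(x^4 + 2*x^2 + 1)

Solve f'(x) = 0:
  f'(x) = -2*(x^2 - 3*x - 1)/(x^2 + 1)^2; the denominator is positive wherever f is defined, so f'(x) = 0 ⇔ -2*x^2 + 6*x + 2 = 0.
  Factor: -2*x^2 + 6*x + 2 = -2*(x^2 - 3*x - 1); x^2 - 3*x - 1 = 0 has no rational roots; quadratic formula: x = (3 ± √13)/2.
  ⇒ x = 3/2 - sqrt(13)/2 ≈ -0.3028, 3/2 + sqrt(13)/2 ≈ 3.3028

f''(x) = 2*(4*x^2*(2*x - 3) + 3*(1 - 2*x)*(x^2 + 1))/(x^2 + 1)^3
Second-derivative test at each critical point:
  f''(-0.3028) = 6.0509 > 0 → local minimum
  f''(3.3028) = -0.0509 < 0 → local maximum

Critical points: x = 3/2 - sqrt(13)/2 ≈ -0.3028 (local minimum); x = 3/2 + sqrt(13)/2 ≈ 3.3028 (local maximum)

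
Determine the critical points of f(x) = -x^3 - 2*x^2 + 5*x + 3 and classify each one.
f'(x) = -3*x^2 - 4*x + 5

Solve f'(x) = 0:
  3*x^2 + 4*x - 5 = 0 has no rational roots; quadratic formula: x = (-4 ± √76)/6.
  ⇒ x = -sqrt(19)/3 - 2/3 ≈ -2.1196, -2/3 + sqrt(19)/3 ≈ 0.7863

f''(x) = -6*x - 4
Second-derivative test at each critical point:
  f''(-2.1196) = 8.7178 > 0 → local minimum
  f''(0.7863) = -8.7178 < 0 → local maximum

Critical points: x = -sqrt(19)/3 - 2/3 ≈ -2.1196 (local minimum); x = -2/3 + sqrt(19)/3 ≈ 0.7863 (local maximum)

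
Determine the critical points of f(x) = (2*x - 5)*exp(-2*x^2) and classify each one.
f'(x) = 2*(-2*x*(2*x - 5) + 1)*exp(-2*x^2)

Solve f'(x) = 0:
  f'(x) = (-8*x^2 + 20*x + 2)·exp(-2*x^2) and exp(-2*x^2) > 0 for every x, so f'(x) = 0 ⇔ -8*x^2 + 20*x + 2 = 0.
  Factor: -8*x^2 + 20*x + 2 = -2*(4*x^2 - 10*x - 1); 4*x^2 - 10*x - 1 = 0 has no rational roots; quadratic formula: x = (10 ± √116)/8.
  ⇒ x = 5/4 - sqrt(29)/4 ≈ -0.0963, 5/4 + sqrt(29)/4 ≈ 2.5963

f''(x) = 4*(4*x^2*(2*x - 5) - 6*x + 5)*exp(-2*x^2)
Second-derivative test at each critical point:
  f''(-0.0963) = 21.1449 > 0 → local minimum
  f''(2.5963) = -3.008e-05 < 0 → local maximum

Critical points: x = 5/4 - sqrt(29)/4 ≈ -0.0963 (local minimum); x = 5/4 + sqrt(29)/4 ≈ 2.5963 (local maximum)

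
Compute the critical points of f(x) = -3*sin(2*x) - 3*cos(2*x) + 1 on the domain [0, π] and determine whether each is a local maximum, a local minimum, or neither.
f'(x) = -6*sqrt(2)*cos(2*x + pi/4)

Solve f'(x) = 0 on [0, π]:
  f'(x) = 0 ⇔ -3*cos(2*x) = -3*sin(2*x) ⇔ tan(2*x) = 1, i.e. 2*x = arctan(1) + nπ; keep the solutions lying in [0, π].
  ⇒ x = pi/8 ≈ 0.3927, 5*pi/8 ≈ 1.9635

f''(x) = 12*sqrt(2)*sin(2*x + pi/4)
Second-derivative test at each critical point:
  f''(0.3927) = 16.9706 > 0 → local minimum
  f''(1.9635) = -16.9706 < 0 → local maximum

Critical points: x = pi/8 ≈ 0.3927 (local minimum); x = 5*pi/8 ≈ 1.9635 (local maximum)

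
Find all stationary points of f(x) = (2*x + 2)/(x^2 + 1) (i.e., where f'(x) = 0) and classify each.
f'(x) = 2*(x^2 - 2*x*(x + 1) + 1)/(x^2 + 1)^2

Solve f'(x) = 0:
  f'(x) = -2*(x^2 + 2*x - 1)/(x^2 + 1)^2; the denominator is positive wherever f is defined, so f'(x) = 0 ⇔ -2*x^2 - 4*x + 2 = 0.
  Factor: -2*x^2 - 4*x + 2 = -2*(x^2 + 2*x - 1); x^2 + 2*x - 1 = 0 has no rational roots; quadratic formula: x = (-2 ± √8)/2.
  ⇒ x = -sqrt(2) - 1 ≈ -2.4142, -1 + sqrt(2) ≈ 0.4142

f''(x) = 4*(4*x^2*(x + 1) - (3*x + 1)*(x^2 + 1))/(x^2 + 1)^3
Second-derivative test at each critical point:
  f''(-2.4142) = 0.1213 > 0 → local minimum
  f''(0.4142) = -4.1213 < 0 → local maximum

Critical points: x = -sqrt(2) - 1 ≈ -2.4142 (local minimum); x = -1 + sqrt(2) ≈ 0.4142 (local maximum)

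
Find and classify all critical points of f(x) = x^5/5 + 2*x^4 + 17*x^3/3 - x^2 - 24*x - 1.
f'(x) = x^4 + 8*x^3 + 17*x^2 - 2*x - 24

Solve f'(x) = 0:
  Factor: x^4 + 8*x^3 + 17*x^2 - 2*x - 24 = (x - 1)*(x + 2)*(x + 3)*(x + 4) = 0.
  ⇒ x = -4, -3, -2, 1

f''(x) = 4*x^3 + 24*x^2 + 34*x - 2
Second-derivative test at each critical point:
  f''(-4) = -10 < 0 → local maximum
  f''(-3) = 4 > 0 → local minimum
  f''(-2) = -6 < 0 → local maximum
  f''(1) = 60 > 0 → local minimum

Critical points: x = -4 (local maximum); x = -3 (local minimum); x = -2 (local maximum); x = 1 (local minimum)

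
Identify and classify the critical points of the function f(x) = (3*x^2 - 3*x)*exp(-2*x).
f'(x) = 3*(-2*x^2 + 4*x - 1)*exp(-2*x)

Solve f'(x) = 0:
  f'(x) = (-6*x^2 + 12*x - 3)·exp(-2*x) and exp(-2*x) > 0 for every x, so f'(x) = 0 ⇔ -6*x^2 + 12*x - 3 = 0.
  Factor: -6*x^2 + 12*x - 3 = -3*(2*x^2 - 4*x + 1); 2*x^2 - 4*x + 1 = 0 has no rational roots; quadratic formula: x = (4 ± √8)/4.
  ⇒ x = 1 - sqrt(2)/2 ≈ 0.2929, sqrt(2)/2 + 1 ≈ 1.7071

f''(x) = 6*(2*x^2 - 6*x + 3)*exp(-2*x)
Second-derivative test at each critical point:
  f''(0.2929) = 4.7235 > 0 → local minimum
  f''(1.7071) = -0.2792 < 0 → local maximum

Critical points: x = 1 - sqrt(2)/2 ≈ 0.2929 (local minimum); x = sqrt(2)/2 + 1 ≈ 1.7071 (local maximum)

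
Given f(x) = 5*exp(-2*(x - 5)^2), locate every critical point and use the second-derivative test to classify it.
f'(x) = 20*(5 - x)*exp(-2*(x - 5)^2)

Solve f'(x) = 0:
  f'(x) = (100 - 20*x)·exp(-2*(x - 5)^2) and exp(-2*(x - 5)^2) > 0 for every x, so f'(x) = 0 ⇔ 100 - 20*x = 0.
  Factor: 100 - 20*x = -20*(x - 5) = 0.
  ⇒ x = 5

f''(x) = 20*(4*(x - 5)^2 - 1)*exp(-2*(x - 5)^2)
Second-derivative test at each critical point:
  f''(5) = -20 < 0 → local maximum

Critical points: x = 5 (local maximum)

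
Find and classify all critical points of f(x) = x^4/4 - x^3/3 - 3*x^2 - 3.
f'(x) = x*(x^2 - x - 6)

Solve f'(x) = 0:
  Factor: x^3 - x^2 - 6*x = x*(x - 3)*(x + 2) = 0.
  ⇒ x = -2, 0, 3

f''(x) = 3*x^2 - 2*x - 6
Second-derivative test at each critical point:
  f''(-2) = 10 > 0 → local minimum
  f''(0) = -6 < 0 → local maximum
  f''(3) = 15 > 0 → local minimum

Critical points: x = -2 (local minimum); x = 0 (local maximum); x = 3 (local minimum)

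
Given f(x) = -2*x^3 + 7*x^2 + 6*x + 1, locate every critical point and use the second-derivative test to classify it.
f'(x) = -6*x^2 + 14*x + 6

Solve f'(x) = 0:
  Factor: -6*x^2 + 14*x + 6 = -2*(3*x^2 - 7*x - 3); 3*x^2 - 7*x - 3 = 0 has no rational roots; quadratic formula: x = (7 ± √85)/6.
  ⇒ x = 7/6 - sqrt(85)/6 ≈ -0.3699, 7/6 + sqrt(85)/6 ≈ 2.7033

f''(x) = 14 - 12*x
Second-derivative test at each critical point:
  f''(-0.3699) = 18.4391 > 0 → local minimum
  f''(2.7033) = -18.4391 < 0 → local maximum

Critical points: x = 7/6 - sqrt(85)/6 ≈ -0.3699 (local minimum); x = 7/6 + sqrt(85)/6 ≈ 2.7033 (local maximum)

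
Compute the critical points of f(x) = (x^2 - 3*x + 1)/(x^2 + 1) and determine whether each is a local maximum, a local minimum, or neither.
f'(x) = 3*(x^2 - 1)/(x^4 + 2*x^2 + 1)

Solve f'(x) = 0:
  f'(x) = 3*(x - 1)*(x + 1)/(x^2 + 1)^2; the denominator is positive wherever f is defined, so f'(x) = 0 ⇔ 3*x^2 - 3 = 0.
  Factor: 3*x^2 - 3 = 3*(x - 1)*(x + 1) = 0.
  ⇒ x = -1, 1

f''(x) = 6*x*(3 - x^2)/(x^6 + 3*x^4 + 3*x^2 + 1)
Second-derivative test at each critical point:
  f''(-1) = -3/2 < 0 → local maximum
  f''(1) = 3/2 > 0 → local minimum

Critical points: x = -1 (local maximum); x = 1 (local minimum)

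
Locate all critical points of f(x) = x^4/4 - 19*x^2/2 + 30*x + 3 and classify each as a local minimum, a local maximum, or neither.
f'(x) = x^3 - 19*x + 30

Solve f'(x) = 0:
  Factor: x^3 - 19*x + 30 = (x - 3)*(x - 2)*(x + 5) = 0.
  ⇒ x = -5, 2, 3

f''(x) = 3*x^2 - 19
Second-derivative test at each critical point:
  f''(-5) = 56 > 0 → local minimum
  f''(2) = -7 < 0 → local maximum
  f''(3) = 8 > 0 → local minimum

Critical points: x = -5 (local minimum); x = 2 (local maximum); x = 3 (local minimum)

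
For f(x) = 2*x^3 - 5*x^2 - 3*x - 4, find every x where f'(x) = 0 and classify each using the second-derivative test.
f'(x) = 6*x^2 - 10*x - 3

Solve f'(x) = 0:
  6*x^2 - 10*x - 3 = 0 has no rational roots; quadratic formula: x = (10 ± √172)/12.
  ⇒ x = 5/6 - sqrt(43)/6 ≈ -0.2596, 5/6 + sqrt(43)/6 ≈ 1.9262

f''(x) = 12*x - 10
Second-derivative test at each critical point:
  f''(-0.2596) = -13.1149 < 0 → local maximum
  f''(1.9262) = 13.1149 > 0 → local minimum

Critical points: x = 5/6 - sqrt(43)/6 ≈ -0.2596 (local maximum); x = 5/6 + sqrt(43)/6 ≈ 1.9262 (local minimum)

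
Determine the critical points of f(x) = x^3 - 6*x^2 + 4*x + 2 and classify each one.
f'(x) = 3*x^2 - 12*x + 4

Solve f'(x) = 0:
  3*x^2 - 12*x + 4 = 0 has no rational roots; quadratic formula: x = (12 ± √96)/6.
  ⇒ x = 2 - 2*sqrt(6)/3 ≈ 0.3670, 2*sqrt(6)/3 + 2 ≈ 3.6330

f''(x) = 6*x - 12
Second-derivative test at each critical point:
  f''(0.3670) = -9.7980 < 0 → local maximum
  f''(3.6330) = 9.7980 > 0 → local minimum

Critical points: x = 2 - 2*sqrt(6)/3 ≈ 0.3670 (local maximum); x = 2*sqrt(6)/3 + 2 ≈ 3.6330 (local minimum)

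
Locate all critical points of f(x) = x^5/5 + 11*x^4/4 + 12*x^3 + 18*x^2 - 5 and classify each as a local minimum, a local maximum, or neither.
f'(x) = x*(x^3 + 11*x^2 + 36*x + 36)

Solve f'(x) = 0:
  Factor: x^4 + 11*x^3 + 36*x^2 + 36*x = x*(x + 2)*(x + 3)*(x + 6) = 0.
  ⇒ x = -6, -3, -2, 0

f''(x) = 4*x^3 + 33*x^2 + 72*x + 36
Second-derivative test at each critical point:
  f''(-6) = -72 < 0 → local maximum
  f''(-3) = 9 > 0 → local minimum
  f''(-2) = -8 < 0 → local maximum
  f''(0) = 36 > 0 → local minimum

Critical points: x = -6 (local maximum); x = -3 (local minimum); x = -2 (local maximum); x = 0 (local minimum)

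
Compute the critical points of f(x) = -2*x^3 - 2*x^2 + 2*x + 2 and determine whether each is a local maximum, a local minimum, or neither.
f'(x) = -6*x^2 - 4*x + 2

Solve f'(x) = 0:
  Factor: -6*x^2 - 4*x + 2 = -2*(x + 1)*(3*x - 1) = 0.
  ⇒ x = -1, 1/3

f''(x) = -12*x - 4
Second-derivative test at each critical point:
  f''(-1) = 8 > 0 → local minimum
  f''(1/3) = -8 < 0 → local maximum

Critical points: x = -1 (local minimum); x = 1/3 (local maximum)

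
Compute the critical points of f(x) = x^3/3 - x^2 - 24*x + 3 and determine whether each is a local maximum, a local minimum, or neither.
f'(x) = x^2 - 2*x - 24

Solve f'(x) = 0:
  Factor: x^2 - 2*x - 24 = (x - 6)*(x + 4) = 0.
  ⇒ x = -4, 6

f''(x) = 2*x - 2
Second-derivative test at each critical point:
  f''(-4) = -10 < 0 → local maximum
  f''(6) = 10 > 0 → local minimum

Critical points: x = -4 (local maximum); x = 6 (local minimum)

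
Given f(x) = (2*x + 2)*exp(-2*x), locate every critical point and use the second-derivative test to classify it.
f'(x) = 2*(-2*x - 1)*exp(-2*x)

Solve f'(x) = 0:
  f'(x) = (-4*x - 2)·exp(-2*x) and exp(-2*x) > 0 for every x, so f'(x) = 0 ⇔ -4*x - 2 = 0.
  Factor: -4*x - 2 = -2*(2*x + 1) = 0.
  ⇒ x = -1/2

f''(x) = 8*x*exp(-2*x)
Second-derivative test at each critical point:
  f''(-1/2) = -10.8731 < 0 → local maximum

Critical points: x = -1/2 (local maximum)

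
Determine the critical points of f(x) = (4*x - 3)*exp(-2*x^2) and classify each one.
f'(x) = 4*(-x*(4*x - 3) + 1)*exp(-2*x^2)

Solve f'(x) = 0:
  f'(x) = (-16*x^2 + 12*x + 4)·exp(-2*x^2) and exp(-2*x^2) > 0 for every x, so f'(x) = 0 ⇔ -16*x^2 + 12*x + 4 = 0.
  Factor: -16*x^2 + 12*x + 4 = -4*(x - 1)*(4*x + 1) = 0.
  ⇒ x = -1/4, 1

f''(x) = 4*(4*x^2*(4*x - 3) - 12*x + 3)*exp(-2*x^2)
Second-derivative test at each critical point:
  f''(-1/4) = 17.6499 > 0 → local minimum
  f''(1) = -2.7067 < 0 → local maximum

Critical points: x = -1/4 (local minimum); x = 1 (local maximum)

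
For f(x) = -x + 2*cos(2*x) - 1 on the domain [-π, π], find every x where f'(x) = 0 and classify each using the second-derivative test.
f'(x) = -4*sin(2*x) - 1

Solve f'(x) = 0 on [-π, π]:
  f'(x) = 0 ⇔ sin(2*x) = -1/4, i.e. 2*x = arcsin(-1/4) + 2nπ or 2*x = π − arcsin(-1/4) + 2nπ; keep the solutions lying in [-π, π].
  ⇒ x = -pi/2 + asin(1/4)/2 ≈ -1.4445, -asin(1/4)/2 ≈ -0.1263, asin(1/4)/2 + pi/2 ≈ 1.6971, pi - asin(1/4)/2 ≈ 3.0153

f''(x) = -8*cos(2*x)
Second-derivative test at each critical point:
  f''(-1.4445) = 7.7460 > 0 → local minimum
  f''(-0.1263) = -7.7460 < 0 → local maximum
  f''(1.6971) = 7.7460 > 0 → local minimum
  f''(3.0153) = -7.7460 < 0 → local maximum

Critical points: x = -pi/2 + asin(1/4)/2 ≈ -1.4445 (local minimum); x = -asin(1/4)/2 ≈ -0.1263 (local maximum); x = asin(1/4)/2 + pi/2 ≈ 1.6971 (local minimum); x = pi - asin(1/4)/2 ≈ 3.0153 (local maximum)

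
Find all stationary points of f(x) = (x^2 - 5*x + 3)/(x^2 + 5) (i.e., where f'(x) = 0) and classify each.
f'(x) = (5*x^2 + 4*x - 25)/(x^4 + 10*x^2 + 25)

Solve f'(x) = 0:
  f'(x) = (5*x^2 + 4*x - 25)/(x^2 + 5)^2; the denominator is positive wherever f is defined, so f'(x) = 0 ⇔ 5*x^2 + 4*x - 25 = 0.
  5*x^2 + 4*x - 25 = 0 has no rational roots; quadratic formula: x = (-4 ± √516)/10.
  ⇒ x = -sqrt(129)/5 - 2/5 ≈ -2.6716, -2/5 + sqrt(129)/5 ≈ 1.8716

f''(x) = 2*(-5*x^3 - 6*x^2 + 75*x + 10)/(x^6 + 15*x^4 + 75*x^2 + 125)
Second-derivative test at each critical point:
  f''(-2.6716) = -0.1542 < 0 → local maximum
  f''(1.8716) = 0.3142 > 0 → local minimum

Critical points: x = -sqrt(129)/5 - 2/5 ≈ -2.6716 (local maximum); x = -2/5 + sqrt(129)/5 ≈ 1.8716 (local minimum)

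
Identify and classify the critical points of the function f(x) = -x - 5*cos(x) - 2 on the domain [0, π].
f'(x) = 5*sin(x) - 1

Solve f'(x) = 0 on [0, π]:
  f'(x) = 0 ⇔ sin(x) = 1/5, i.e. x = arcsin(1/5) + 2nπ or x = π − arcsin(1/5) + 2nπ; keep the solutions lying in [0, π].
  ⇒ x = asin(1/5) ≈ 0.2014, pi - asin(1/5) ≈ 2.9402

f''(x) = 5*cos(x)
Second-derivative test at each critical point:
  f''(0.2014) = 4.8990 > 0 → local minimum
  f''(2.9402) = -4.8990 < 0 → local maximum

Critical points: x = asin(1/5) ≈ 0.2014 (local minimum); x = pi - asin(1/5) ≈ 2.9402 (local maximum)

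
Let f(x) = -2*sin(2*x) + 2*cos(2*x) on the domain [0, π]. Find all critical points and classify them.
f'(x) = -4*sqrt(2)*sin(2*x + pi/4)

Solve f'(x) = 0 on [0, π]:
  f'(x) = 0 ⇔ -2*cos(2*x) = 2*sin(2*x) ⇔ tan(2*x) = -1, i.e. 2*x = arctan(-1) + nπ; keep the solutions lying in [0, π].
  ⇒ x = 3*pi/8 ≈ 1.1781, 7*pi/8 ≈ 2.7489

f''(x) = -8*sqrt(2)*cos(2*x + pi/4)
Second-derivative test at each critical point:
  f''(1.1781) = 11.3137 > 0 → local minimum
  f''(2.7489) = -11.3137 < 0 → local maximum

Critical points: x = 3*pi/8 ≈ 1.1781 (local minimum); x = 7*pi/8 ≈ 2.7489 (local maximum)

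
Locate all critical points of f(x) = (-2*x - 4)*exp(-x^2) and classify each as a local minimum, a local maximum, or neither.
f'(x) = 2*(2*x*(x + 2) - 1)*exp(-x^2)

Solve f'(x) = 0:
  f'(x) = (4*x^2 + 8*x - 2)·exp(-x^2) and exp(-x^2) > 0 for every x, so f'(x) = 0 ⇔ 4*x^2 + 8*x - 2 = 0.
  Factor: 4*x^2 + 8*x - 2 = 2*(2*x^2 + 4*x - 1); 2*x^2 + 4*x - 1 = 0 has no rational roots; quadratic formula: x = (-4 ± √24)/4.
  ⇒ x = -sqrt(6)/2 - 1 ≈ -2.2247, -1 + sqrt(6)/2 ≈ 0.2247

f''(x) = 4*(-2*x^2*(x + 2) + 3*x + 2)*exp(-x^2)
Second-derivative test at each critical point:
  f''(-2.2247) = -0.0694 < 0 → local maximum
  f''(0.2247) = 9.3154 > 0 → local minimum

Critical points: x = -sqrt(6)/2 - 1 ≈ -2.2247 (local maximum); x = -1 + sqrt(6)/2 ≈ 0.2247 (local minimum)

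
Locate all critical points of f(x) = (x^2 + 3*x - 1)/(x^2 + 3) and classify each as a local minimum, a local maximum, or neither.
f'(x) = (-3*x^2 + 8*x + 9)/(x^4 + 6*x^2 + 9)

Solve f'(x) = 0:
  f'(x) = -(3*x^2 - 8*x - 9)/(x^2 + 3)^2; the denominator is positive wherever f is defined, so f'(x) = 0 ⇔ -3*x^2 + 8*x + 9 = 0.
  3*x^2 - 8*x - 9 = 0 has no rational roots; quadratic formula: x = (8 ± √172)/6.
  ⇒ x = 4/3 - sqrt(43)/3 ≈ -0.8525, 4/3 + sqrt(43)/3 ≈ 3.5191

f''(x) = 6*(x^3 - 4*x^2 - 9*x + 4)/(x^6 + 9*x^4 + 27*x^2 + 27)
Second-derivative test at each critical point:
  f''(-0.8525) = 0.9443 > 0 → local minimum
  f''(3.5191) = -0.0554 < 0 → local maximum

Critical points: x = 4/3 - sqrt(43)/3 ≈ -0.8525 (local minimum); x = 4/3 + sqrt(43)/3 ≈ 3.5191 (local maximum)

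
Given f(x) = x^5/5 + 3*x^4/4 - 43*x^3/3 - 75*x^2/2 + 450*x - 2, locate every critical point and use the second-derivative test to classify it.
f'(x) = x^4 + 3*x^3 - 43*x^2 - 75*x + 450

Solve f'(x) = 0:
  Factor: x^4 + 3*x^3 - 43*x^2 - 75*x + 450 = (x - 5)*(x - 3)*(x + 5)*(x + 6) = 0.
  ⇒ x = -6, -5, 3, 5

f''(x) = 4*x^3 + 9*x^2 - 86*x - 75
Second-derivative test at each critical point:
  f''(-6) = -99 < 0 → local maximum
  f''(-5) = 80 > 0 → local minimum
  f''(3) = -144 < 0 → local maximum
  f''(5) = 220 > 0 → local minimum

Critical points: x = -6 (local maximum); x = -5 (local minimum); x = 3 (local maximum); x = 5 (local minimum)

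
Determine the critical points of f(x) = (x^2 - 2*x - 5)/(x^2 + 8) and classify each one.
f'(x) = 2*(x^2 + 13*x - 8)/(x^4 + 16*x^2 + 64)

Solve f'(x) = 0:
  f'(x) = 2*(x^2 + 13*x - 8)/(x^2 + 8)^2; the denominator is positive wherever f is defined, so f'(x) = 0 ⇔ 2*x^2 + 26*x - 16 = 0.
  Factor: 2*x^2 + 26*x - 16 = 2*(x^2 + 13*x - 8); x^2 + 13*x - 8 = 0 has no rational roots; quadratic formula: x = (-13 ± √201)/2.
  ⇒ x = -sqrt(201)/2 - 13/2 ≈ -13.5887, -13/2 + sqrt(201)/2 ≈ 0.5887

f''(x) = 2*(-2*x^3 - 39*x^2 + 48*x + 104)/(x^6 + 24*x^4 + 192*x^2 + 512)
Second-derivative test at each critical point:
  f''(-13.5887) = -0.0008 < 0 → local maximum
  f''(0.5887) = 0.4070 > 0 → local minimum

Critical points: x = -sqrt(201)/2 - 13/2 ≈ -13.5887 (local maximum); x = -13/2 + sqrt(201)/2 ≈ 0.5887 (local minimum)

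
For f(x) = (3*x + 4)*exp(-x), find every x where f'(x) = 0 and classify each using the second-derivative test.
f'(x) = (-3*x - 1)*exp(-x)

Solve f'(x) = 0:
  f'(x) = (-3*x - 1)·exp(-x) and exp(-x) > 0 for every x, so f'(x) = 0 ⇔ -3*x - 1 = 0.
  -3*x - 1 = 0.
  ⇒ x = -1/3

f''(x) = (3*x - 2)*exp(-x)
Second-derivative test at each critical point:
  f''(-1/3) = -4.1868 < 0 → local maximum

Critical points: x = -1/3 (local maximum)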